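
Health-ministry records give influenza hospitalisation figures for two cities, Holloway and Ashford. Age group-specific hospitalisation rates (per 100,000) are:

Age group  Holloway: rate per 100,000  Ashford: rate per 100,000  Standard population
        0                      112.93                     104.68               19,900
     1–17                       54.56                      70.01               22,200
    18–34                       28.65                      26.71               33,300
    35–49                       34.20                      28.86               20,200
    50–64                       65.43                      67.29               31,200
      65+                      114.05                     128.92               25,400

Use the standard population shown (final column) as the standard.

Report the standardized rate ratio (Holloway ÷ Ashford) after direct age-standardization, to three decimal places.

0.958

Standard total = 152,200; weights = 0.1307, 0.1459, 0.2188, 0.1327, 0.2050, 0.1669.
Holloway: 0.1307×112.93 + 0.1459×54.56 + 0.2188×28.65 + 0.1327×34.20 + 0.2050×65.43 + 0.1669×114.05 = 65.9771 per 100,000.
Ashford: 0.1307×104.68 + 0.1459×70.01 + 0.2188×26.71 + 0.1327×28.86 + 0.2050×67.29 + 0.1669×128.92 = 68.8816 per 100,000.
Ratio = 65.9771 ÷ 68.8816 = 0.95783.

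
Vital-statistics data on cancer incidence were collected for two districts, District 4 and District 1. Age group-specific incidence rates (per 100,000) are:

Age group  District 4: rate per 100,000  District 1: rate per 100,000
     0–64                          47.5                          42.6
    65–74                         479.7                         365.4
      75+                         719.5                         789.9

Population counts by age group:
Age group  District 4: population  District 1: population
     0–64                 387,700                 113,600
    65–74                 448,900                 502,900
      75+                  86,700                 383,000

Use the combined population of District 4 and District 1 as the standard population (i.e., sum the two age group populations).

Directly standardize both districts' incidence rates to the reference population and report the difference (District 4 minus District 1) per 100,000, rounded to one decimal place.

Combined standard total = 1,922,800; weights = 0.2607, 0.4950, 0.2443.
District 4: 0.2607×47.5 + 0.4950×479.7 + 0.2443×719.5 = 425.5978 per 100,000.
District 1: 0.2607×42.6 + 0.4950×365.4 + 0.2443×789.9 = 384.9382 per 100,000.
Difference = 425.5978 − 384.9382 = 40.6596.

40.7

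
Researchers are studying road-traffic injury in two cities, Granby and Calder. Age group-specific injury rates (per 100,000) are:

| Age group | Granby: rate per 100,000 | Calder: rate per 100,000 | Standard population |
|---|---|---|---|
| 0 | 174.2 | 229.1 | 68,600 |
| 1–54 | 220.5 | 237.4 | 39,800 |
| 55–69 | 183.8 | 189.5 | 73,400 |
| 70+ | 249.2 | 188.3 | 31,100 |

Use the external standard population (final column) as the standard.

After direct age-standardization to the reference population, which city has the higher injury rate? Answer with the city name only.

Standard total = 212,900; weights = 0.3222, 0.1869, 0.3448, 0.1461.
Granby: 0.3222×174.2 + 0.1869×220.5 + 0.3448×183.8 + 0.1461×249.2 = 197.1210 per 100,000.
Calder: 0.3222×229.1 + 0.1869×237.4 + 0.3448×189.5 + 0.1461×188.3 = 211.0390 per 100,000.

Calder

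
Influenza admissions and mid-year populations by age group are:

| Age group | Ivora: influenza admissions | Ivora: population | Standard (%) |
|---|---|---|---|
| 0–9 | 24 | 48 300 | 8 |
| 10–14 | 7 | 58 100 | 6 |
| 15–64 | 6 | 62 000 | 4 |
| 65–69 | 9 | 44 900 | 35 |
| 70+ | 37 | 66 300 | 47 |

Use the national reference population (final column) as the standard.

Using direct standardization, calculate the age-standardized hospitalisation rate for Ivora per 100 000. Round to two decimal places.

Age-specific rates per 100 000 for Ivora: 49.69, 12.05, 9.68, 20.04, 55.81.
Standard weights: 0.08, 0.06, 0.04, 0.35, 0.47.
Standardized rate: 0.0800×49.69 + 0.0600×12.05 + 0.0400×9.68 + 0.3500×20.04 + 0.4700×55.81 = 38.3300 per 100 000.

38.33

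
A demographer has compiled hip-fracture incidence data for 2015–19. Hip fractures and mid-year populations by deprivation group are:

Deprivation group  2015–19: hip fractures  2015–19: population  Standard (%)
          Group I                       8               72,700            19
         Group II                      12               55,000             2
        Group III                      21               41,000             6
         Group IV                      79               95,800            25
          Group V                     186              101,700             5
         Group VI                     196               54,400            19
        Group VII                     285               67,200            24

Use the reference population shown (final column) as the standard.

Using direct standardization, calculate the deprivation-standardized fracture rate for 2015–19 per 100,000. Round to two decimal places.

205.60

Deprivation-specific rates per 100,000 for 2015–19: 11.00, 21.82, 51.22, 82.46, 182.89, 360.29, 424.11.
Standard weights: 0.19, 0.02, 0.06, 0.25, 0.05, 0.19, 0.24.
Standardized rate: 0.1900×11.00 + 0.0200×21.82 + 0.0600×51.22 + 0.2500×82.46 + 0.0500×182.89 + 0.1900×360.29 + 0.2400×424.11 = 205.6023 per 100,000.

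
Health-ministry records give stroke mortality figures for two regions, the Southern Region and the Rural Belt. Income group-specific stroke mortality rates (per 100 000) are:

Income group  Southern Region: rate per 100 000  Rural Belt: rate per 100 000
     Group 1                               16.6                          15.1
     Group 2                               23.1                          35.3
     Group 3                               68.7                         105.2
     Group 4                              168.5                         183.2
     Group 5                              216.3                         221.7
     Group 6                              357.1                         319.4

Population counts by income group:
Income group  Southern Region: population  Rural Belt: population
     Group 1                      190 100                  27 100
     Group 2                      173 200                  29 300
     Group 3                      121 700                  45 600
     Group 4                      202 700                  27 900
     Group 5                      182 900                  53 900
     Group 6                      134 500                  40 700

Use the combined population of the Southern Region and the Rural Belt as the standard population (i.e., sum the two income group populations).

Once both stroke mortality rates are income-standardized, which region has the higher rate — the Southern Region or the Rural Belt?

Rural Belt

Combined standard total = 1 229 600; weights = 0.1766, 0.1647, 0.1361, 0.1875, 0.1926, 0.1425.
The Southern Region: 0.1766×16.6 + 0.1647×23.1 + 0.1361×68.7 + 0.1875×168.5 + 0.1926×216.3 + 0.1425×357.1 = 140.2217 per 100 000.
The Rural Belt: 0.1766×15.1 + 0.1647×35.3 + 0.1361×105.2 + 0.1875×183.2 + 0.1926×221.7 + 0.1425×319.4 = 145.3573 per 100 000.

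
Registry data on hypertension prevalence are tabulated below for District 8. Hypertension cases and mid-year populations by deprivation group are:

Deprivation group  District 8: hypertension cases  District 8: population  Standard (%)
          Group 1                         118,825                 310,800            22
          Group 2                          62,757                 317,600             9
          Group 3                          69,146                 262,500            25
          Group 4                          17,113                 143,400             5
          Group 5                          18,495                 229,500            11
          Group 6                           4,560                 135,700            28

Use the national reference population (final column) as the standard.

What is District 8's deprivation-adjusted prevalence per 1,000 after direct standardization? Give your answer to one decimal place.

192.0

Deprivation-specific rates per 1,000 for District 8: 382.320, 197.598, 263.413, 119.338, 80.588, 33.604.
Standard weights: 0.22, 0.09, 0.25, 0.05, 0.11, 0.28.
Standardized rate: 0.2200×382.320 + 0.0900×197.598 + 0.2500×263.413 + 0.0500×119.338 + 0.1100×80.588 + 0.2800×33.604 = 191.9881 per 1,000.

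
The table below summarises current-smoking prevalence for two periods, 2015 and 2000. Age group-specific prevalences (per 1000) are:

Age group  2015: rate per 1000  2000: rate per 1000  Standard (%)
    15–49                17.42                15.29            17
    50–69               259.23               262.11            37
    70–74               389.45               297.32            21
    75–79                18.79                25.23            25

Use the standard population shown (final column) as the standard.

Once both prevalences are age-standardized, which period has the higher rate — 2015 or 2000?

2015

Standard weights: 0.17, 0.37, 0.21, 0.25.
2015: 0.1700×17.42 + 0.3700×259.23 + 0.2100×389.45 + 0.2500×18.79 = 185.3585 per 1000.
2000: 0.1700×15.29 + 0.3700×262.11 + 0.2100×297.32 + 0.2500×25.23 = 168.3247 per 1000.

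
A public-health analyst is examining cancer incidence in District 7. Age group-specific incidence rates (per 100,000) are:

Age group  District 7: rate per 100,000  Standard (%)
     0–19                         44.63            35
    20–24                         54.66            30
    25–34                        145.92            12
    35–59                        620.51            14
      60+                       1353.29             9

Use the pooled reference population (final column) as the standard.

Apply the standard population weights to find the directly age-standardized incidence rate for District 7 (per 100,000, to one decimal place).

Standard weights: 0.35, 0.30, 0.12, 0.14, 0.09.
Standardized rate: 0.3500×44.63 + 0.3000×54.66 + 0.1200×145.92 + 0.1400×620.51 + 0.0900×1353.29 = 258.1964 per 100,000.

258.2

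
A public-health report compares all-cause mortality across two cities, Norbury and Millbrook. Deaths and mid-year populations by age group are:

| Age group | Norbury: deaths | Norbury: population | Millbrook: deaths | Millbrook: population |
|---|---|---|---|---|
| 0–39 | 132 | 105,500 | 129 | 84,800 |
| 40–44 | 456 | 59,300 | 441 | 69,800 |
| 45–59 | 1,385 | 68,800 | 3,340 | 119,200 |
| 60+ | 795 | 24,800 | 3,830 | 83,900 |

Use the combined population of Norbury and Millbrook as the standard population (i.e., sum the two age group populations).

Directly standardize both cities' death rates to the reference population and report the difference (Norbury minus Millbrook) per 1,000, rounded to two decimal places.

-4.60

Age-specific rates per 1,000 for Norbury: 1.251, 7.690, 20.131, 32.056.
For Millbrook: 1.521, 6.318, 28.020, 45.650.
Combined standard total = 616,100; weights = 0.3089, 0.2095, 0.3051, 0.1764.
Norbury: 0.3089×1.251 + 0.2095×7.690 + 0.3051×20.131 + 0.1764×32.056 = 13.7964 per 1,000.
Millbrook: 0.3089×1.521 + 0.2095×6.318 + 0.3051×28.020 + 0.1764×45.650 = 18.3981 per 1,000.
Difference = 13.7964 − 18.3981 = -4.6016.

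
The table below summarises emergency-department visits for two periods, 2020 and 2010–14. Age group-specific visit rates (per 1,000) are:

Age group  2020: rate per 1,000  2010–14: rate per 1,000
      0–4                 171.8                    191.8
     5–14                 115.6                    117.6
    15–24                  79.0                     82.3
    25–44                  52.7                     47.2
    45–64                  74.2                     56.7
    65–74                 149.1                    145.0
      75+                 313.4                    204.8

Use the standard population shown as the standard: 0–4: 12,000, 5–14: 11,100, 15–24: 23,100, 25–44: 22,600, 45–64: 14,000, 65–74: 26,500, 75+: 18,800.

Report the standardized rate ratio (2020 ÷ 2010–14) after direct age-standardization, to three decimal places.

Standard total = 128,100; weights = 0.0937, 0.0867, 0.1803, 0.1764, 0.1093, 0.2069, 0.1468.
2020: 0.0937×171.8 + 0.0867×115.6 + 0.1803×79.0 + 0.1764×52.7 + 0.1093×74.2 + 0.2069×149.1 + 0.1468×313.4 = 134.6023 per 1,000.
2010–14: 0.0937×191.8 + 0.0867×117.6 + 0.1803×82.3 + 0.1764×47.2 + 0.1093×56.7 + 0.2069×145.0 + 0.1468×204.8 = 117.5749 per 1,000.
Ratio = 134.6023 ÷ 117.5749 = 1.14482.

1.145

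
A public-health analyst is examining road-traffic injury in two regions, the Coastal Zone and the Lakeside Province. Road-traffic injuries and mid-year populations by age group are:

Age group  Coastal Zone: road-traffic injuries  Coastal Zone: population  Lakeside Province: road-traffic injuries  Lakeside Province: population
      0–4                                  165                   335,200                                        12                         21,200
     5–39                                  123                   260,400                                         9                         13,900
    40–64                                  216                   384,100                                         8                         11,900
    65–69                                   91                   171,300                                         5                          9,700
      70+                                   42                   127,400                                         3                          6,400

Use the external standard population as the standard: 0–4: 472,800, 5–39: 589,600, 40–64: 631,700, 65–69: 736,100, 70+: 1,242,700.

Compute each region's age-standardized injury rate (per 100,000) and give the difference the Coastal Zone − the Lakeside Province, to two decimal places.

-10.04

Age-specific rates per 100,000 for the Coastal Zone: 49.22, 47.24, 56.24, 53.12, 32.97.
For the Lakeside Province: 56.60, 64.75, 67.23, 51.55, 46.88.
Standard total = 3,672,900; weights = 0.1287, 0.1605, 0.1720, 0.2004, 0.3383.
The Coastal Zone: 0.1287×49.22 + 0.1605×47.24 + 0.1720×56.24 + 0.2004×53.12 + 0.3383×32.97 = 45.3917 per 100,000.
The Lakeside Province: 0.1287×56.60 + 0.1605×64.75 + 0.1720×67.23 + 0.2004×51.55 + 0.3383×46.88 = 55.4330 per 100,000.
Difference = 45.3917 − 55.4330 = -10.0414.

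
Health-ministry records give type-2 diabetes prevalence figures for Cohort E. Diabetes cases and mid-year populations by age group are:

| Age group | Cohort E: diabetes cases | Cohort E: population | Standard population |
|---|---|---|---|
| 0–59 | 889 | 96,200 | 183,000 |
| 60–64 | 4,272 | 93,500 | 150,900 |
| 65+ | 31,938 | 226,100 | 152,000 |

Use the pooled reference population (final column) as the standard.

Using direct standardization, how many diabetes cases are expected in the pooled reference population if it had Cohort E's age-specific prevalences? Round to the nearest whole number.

Age-specific rates per 1,000 for Cohort E: 9.241, 45.690, 141.256.
Expected diabetes cases = Σ (standard pop × age-specific rate ÷ 1,000)
= 183,000×9.241/1,000 + 150,900×45.690/1,000 + 152,000×141.256/1,000
= 1691.13 + 6894.60 + 21470.92 = 30056.65.

30057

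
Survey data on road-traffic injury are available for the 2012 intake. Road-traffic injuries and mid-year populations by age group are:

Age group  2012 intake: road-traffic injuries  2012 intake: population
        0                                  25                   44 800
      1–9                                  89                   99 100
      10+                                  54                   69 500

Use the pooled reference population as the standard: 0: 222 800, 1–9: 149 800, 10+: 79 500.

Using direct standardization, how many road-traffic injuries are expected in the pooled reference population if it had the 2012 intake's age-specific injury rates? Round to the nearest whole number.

321

Age-specific rates per 100 000 for the 2012 intake: 55.80, 89.81, 77.70.
Expected road-traffic injuries = Σ (standard pop × age-specific rate ÷ 100 000)
= 222 800×55.80/100 000 + 149 800×89.81/100 000 + 79 500×77.70/100 000
= 124.33 + 134.53 + 61.77 = 320.63.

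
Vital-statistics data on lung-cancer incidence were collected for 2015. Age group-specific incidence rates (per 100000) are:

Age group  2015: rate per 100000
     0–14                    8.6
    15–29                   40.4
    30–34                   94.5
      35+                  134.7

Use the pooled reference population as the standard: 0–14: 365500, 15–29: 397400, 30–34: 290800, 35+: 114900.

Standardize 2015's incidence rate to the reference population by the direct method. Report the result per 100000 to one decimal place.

53.2

Standard total = 1168600; weights = 0.3128, 0.3401, 0.2488, 0.0983.
Standardized rate: 0.3128×8.6 + 0.3401×40.4 + 0.2488×94.5 + 0.0983×134.7 = 53.1883 per 100000.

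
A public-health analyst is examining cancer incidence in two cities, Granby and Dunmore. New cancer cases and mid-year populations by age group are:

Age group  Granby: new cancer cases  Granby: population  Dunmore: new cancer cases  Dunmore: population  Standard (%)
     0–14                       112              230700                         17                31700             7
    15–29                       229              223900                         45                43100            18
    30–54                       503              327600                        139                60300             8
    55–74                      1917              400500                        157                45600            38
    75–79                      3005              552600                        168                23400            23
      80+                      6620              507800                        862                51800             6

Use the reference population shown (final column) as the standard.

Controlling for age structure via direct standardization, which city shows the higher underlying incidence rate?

Age-specific rates per 100000 for Granby: 48.55, 102.28, 153.54, 478.65, 543.79, 1303.66.
For Dunmore: 53.63, 104.41, 230.51, 344.30, 717.95, 1664.09.
Standard weights: 0.07, 0.18, 0.08, 0.38, 0.23, 0.06.
Granby: 0.0700×48.55 + 0.1800×102.28 + 0.0800×153.54 + 0.3800×478.65 + 0.2300×543.79 + 0.0600×1303.66 = 419.2714 per 100000.
Dunmore: 0.0700×53.63 + 0.1800×104.41 + 0.0800×230.51 + 0.3800×344.30 + 0.2300×717.95 + 0.0600×1664.09 = 436.7957 per 100000.
The crude rates (552.18 vs 542.40) would put Granby higher, but that reflects its age composition; once standardized to a common age structure, Dunmore has the higher underlying rate.

Dunmore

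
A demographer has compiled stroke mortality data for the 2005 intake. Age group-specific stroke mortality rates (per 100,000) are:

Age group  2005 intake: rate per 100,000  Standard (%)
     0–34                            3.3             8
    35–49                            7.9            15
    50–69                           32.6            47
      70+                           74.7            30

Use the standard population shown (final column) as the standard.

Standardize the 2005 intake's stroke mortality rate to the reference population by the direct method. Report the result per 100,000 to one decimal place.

Standard weights: 0.08, 0.15, 0.47, 0.30.
Standardized rate: 0.0800×3.3 + 0.1500×7.9 + 0.4700×32.6 + 0.3000×74.7 = 39.1810 per 100,000.

39.2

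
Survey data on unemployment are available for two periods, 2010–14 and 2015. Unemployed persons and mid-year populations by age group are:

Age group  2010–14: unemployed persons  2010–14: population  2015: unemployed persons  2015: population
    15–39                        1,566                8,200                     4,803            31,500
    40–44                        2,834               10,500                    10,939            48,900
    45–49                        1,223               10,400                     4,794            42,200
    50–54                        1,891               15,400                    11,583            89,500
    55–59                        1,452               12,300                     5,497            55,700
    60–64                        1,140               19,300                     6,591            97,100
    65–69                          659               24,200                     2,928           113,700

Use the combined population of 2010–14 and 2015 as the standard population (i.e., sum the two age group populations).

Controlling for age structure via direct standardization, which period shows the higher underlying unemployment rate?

Age-specific rates per 1,000 for 2010–14: 190.976, 269.905, 117.596, 122.792, 118.049, 59.067, 27.231.
For 2015: 152.476, 223.701, 113.602, 129.419, 98.689, 67.878, 25.752.
Combined standard total = 578,900; weights = 0.0686, 0.1026, 0.0909, 0.1812, 0.1175, 0.2011, 0.2382.
2010–14: 0.0686×190.976 + 0.1026×269.905 + 0.0909×117.596 + 0.1812×122.792 + 0.1175×118.049 + 0.2011×59.067 + 0.2382×27.231 = 105.9570 per 1,000.
2015: 0.0686×152.476 + 0.1026×223.701 + 0.0909×113.602 + 0.1812×129.419 + 0.1175×98.689 + 0.2011×67.878 + 0.2382×25.752 = 98.5590 per 1,000.

2010–14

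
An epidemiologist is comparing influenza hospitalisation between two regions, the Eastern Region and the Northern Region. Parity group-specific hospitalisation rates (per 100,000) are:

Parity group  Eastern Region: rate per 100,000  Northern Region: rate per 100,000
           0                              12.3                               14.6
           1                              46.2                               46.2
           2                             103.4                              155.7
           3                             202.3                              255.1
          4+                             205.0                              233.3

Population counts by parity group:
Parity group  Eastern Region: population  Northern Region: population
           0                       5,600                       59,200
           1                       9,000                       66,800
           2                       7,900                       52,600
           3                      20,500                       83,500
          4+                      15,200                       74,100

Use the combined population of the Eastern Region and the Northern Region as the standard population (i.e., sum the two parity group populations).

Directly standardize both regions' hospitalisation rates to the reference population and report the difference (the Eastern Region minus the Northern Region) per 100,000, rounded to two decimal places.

-28.73

Combined standard total = 394,400; weights = 0.1643, 0.1922, 0.1534, 0.2637, 0.2264.
The Eastern Region: 0.1643×12.3 + 0.1922×46.2 + 0.1534×103.4 + 0.2637×202.3 + 0.2264×205.0 = 126.5223 per 100,000.
The Northern Region: 0.1643×14.6 + 0.1922×46.2 + 0.1534×155.7 + 0.2637×255.1 + 0.2264×233.3 = 155.2535 per 100,000.
Difference = 126.5223 − 155.2535 = -28.7312.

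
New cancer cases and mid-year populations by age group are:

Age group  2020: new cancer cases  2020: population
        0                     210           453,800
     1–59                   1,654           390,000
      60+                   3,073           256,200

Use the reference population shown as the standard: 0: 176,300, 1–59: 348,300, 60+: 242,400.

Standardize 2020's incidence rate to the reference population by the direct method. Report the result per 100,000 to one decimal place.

582.3

Age-specific rates per 100,000 for 2020: 46.28, 424.10, 1199.45.
Standard total = 767,000; weights = 0.2299, 0.4541, 0.3160.
Standardized rate: 0.2299×46.28 + 0.4541×424.10 + 0.3160×1199.45 = 582.2958 per 100,000.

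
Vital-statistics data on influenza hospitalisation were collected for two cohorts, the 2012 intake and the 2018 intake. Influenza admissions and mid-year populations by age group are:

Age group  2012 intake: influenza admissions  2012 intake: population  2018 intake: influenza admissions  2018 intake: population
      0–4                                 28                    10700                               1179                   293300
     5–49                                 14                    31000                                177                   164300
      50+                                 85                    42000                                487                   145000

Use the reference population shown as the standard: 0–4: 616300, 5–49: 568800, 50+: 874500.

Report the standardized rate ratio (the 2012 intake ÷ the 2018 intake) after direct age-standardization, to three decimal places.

0.604

Age-specific rates per 100000 for the 2012 intake: 261.68, 45.16, 202.38.
For the 2018 intake: 401.98, 107.73, 335.86.
Standard total = 2059600; weights = 0.2992, 0.2762, 0.4246.
The 2012 intake: 0.2992×261.68 + 0.2762×45.16 + 0.4246×202.38 = 176.7065 per 100000.
The 2018 intake: 0.2992×401.98 + 0.2762×107.73 + 0.4246×335.86 = 292.6426 per 100000.
Ratio = 176.7065 ÷ 292.6426 = 0.60383.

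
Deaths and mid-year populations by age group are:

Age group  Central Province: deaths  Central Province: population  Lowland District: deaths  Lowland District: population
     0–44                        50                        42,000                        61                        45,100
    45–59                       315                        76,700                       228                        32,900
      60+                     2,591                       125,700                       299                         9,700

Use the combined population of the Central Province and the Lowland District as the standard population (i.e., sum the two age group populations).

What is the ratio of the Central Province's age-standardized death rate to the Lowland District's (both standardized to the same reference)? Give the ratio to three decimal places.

Age-specific rates per 1,000 for the Central Province: 1.190, 4.107, 20.613.
For the Lowland District: 1.353, 6.930, 30.825.
Combined standard total = 332,100; weights = 0.2623, 0.3300, 0.4077.
The Central Province: 0.2623×1.190 + 0.3300×4.107 + 0.4077×20.613 = 10.0715 per 1,000.
The Lowland District: 0.2623×1.353 + 0.3300×6.930 + 0.4077×30.825 = 15.2093 per 1,000.
Ratio = 10.0715 ÷ 15.2093 = 0.66219.

0.662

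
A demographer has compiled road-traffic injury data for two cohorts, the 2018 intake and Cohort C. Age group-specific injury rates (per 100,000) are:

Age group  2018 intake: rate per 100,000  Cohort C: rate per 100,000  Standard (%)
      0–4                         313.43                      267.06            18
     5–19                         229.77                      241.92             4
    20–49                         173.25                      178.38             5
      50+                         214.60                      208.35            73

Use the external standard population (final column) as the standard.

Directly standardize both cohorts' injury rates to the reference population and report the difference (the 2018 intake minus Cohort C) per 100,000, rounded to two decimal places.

12.17

Standard weights: 0.18, 0.04, 0.05, 0.73.
The 2018 intake: 0.1800×313.43 + 0.0400×229.77 + 0.0500×173.25 + 0.7300×214.60 = 230.9287 per 100,000.
Cohort C: 0.1800×267.06 + 0.0400×241.92 + 0.0500×178.38 + 0.7300×208.35 = 218.7621 per 100,000.
Difference = 230.9287 − 218.7621 = 12.1666.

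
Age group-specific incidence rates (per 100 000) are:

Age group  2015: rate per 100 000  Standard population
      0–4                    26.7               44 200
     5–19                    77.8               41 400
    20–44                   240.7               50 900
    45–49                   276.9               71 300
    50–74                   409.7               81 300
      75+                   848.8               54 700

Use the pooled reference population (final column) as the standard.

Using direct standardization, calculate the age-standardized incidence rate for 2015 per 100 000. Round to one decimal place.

Standard total = 343 800; weights = 0.1286, 0.1204, 0.1481, 0.2074, 0.2365, 0.1591.
Standardized rate: 0.1286×26.7 + 0.1204×77.8 + 0.1481×240.7 + 0.2074×276.9 + 0.2365×409.7 + 0.1591×848.8 = 337.7942 per 100 000.

337.8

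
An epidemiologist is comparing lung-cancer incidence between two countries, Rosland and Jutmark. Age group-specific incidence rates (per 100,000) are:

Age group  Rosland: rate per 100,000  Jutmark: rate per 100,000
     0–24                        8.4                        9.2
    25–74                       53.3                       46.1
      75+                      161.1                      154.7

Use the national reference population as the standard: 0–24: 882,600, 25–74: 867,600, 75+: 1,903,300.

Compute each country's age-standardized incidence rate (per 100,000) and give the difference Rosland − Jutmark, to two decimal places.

4.85

Standard total = 3,653,500; weights = 0.2416, 0.2375, 0.5210.
Rosland: 0.2416×8.4 + 0.2375×53.3 + 0.5210×161.1 = 98.6119 per 100,000.
Jutmark: 0.2416×9.2 + 0.2375×46.1 + 0.5210×154.7 = 93.7613 per 100,000.
Difference = 98.6119 − 93.7613 = 4.8506.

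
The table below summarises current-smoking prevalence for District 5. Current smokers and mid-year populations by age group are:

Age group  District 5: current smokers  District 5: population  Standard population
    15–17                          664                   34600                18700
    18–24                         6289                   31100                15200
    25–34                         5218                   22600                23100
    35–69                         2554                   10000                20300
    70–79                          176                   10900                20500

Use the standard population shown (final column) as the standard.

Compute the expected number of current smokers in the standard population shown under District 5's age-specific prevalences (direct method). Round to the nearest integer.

14282

Age-specific rates per 1000 for District 5: 19.191, 202.219, 230.885, 255.400, 16.147.
Expected current smokers = Σ (standard pop × age-specific rate ÷ 1000)
= 18700×19.191/1000 + 15200×202.219/1000 + 23100×230.885/1000 + 20300×255.400/1000 + 20500×16.147/1000
= 358.87 + 3073.72 + 5333.44 + 5184.62 + 331.01 = 14281.66.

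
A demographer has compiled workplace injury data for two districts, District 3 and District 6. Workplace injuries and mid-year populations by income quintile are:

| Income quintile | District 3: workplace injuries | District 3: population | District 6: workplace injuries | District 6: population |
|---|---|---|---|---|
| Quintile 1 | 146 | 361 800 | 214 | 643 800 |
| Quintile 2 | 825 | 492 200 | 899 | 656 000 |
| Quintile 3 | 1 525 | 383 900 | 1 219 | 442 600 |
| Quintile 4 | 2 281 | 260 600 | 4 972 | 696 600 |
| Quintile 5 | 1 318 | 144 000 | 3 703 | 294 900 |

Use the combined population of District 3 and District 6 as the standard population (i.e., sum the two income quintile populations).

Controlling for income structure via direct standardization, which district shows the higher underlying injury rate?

District 3

Income-specific rates per 10 000 for District 3: 4.04, 16.76, 39.72, 87.53, 91.53.
For District 6: 3.32, 13.70, 27.54, 71.38, 125.57.
Combined standard total = 4 376 400; weights = 0.2298, 0.2624, 0.1889, 0.2187, 0.1003.
District 3: 0.2298×4.04 + 0.2624×16.76 + 0.1889×39.72 + 0.2187×87.53 + 0.1003×91.53 = 41.1501 per 10 000.
District 6: 0.2298×3.32 + 0.2624×13.70 + 0.1889×27.54 + 0.2187×71.38 + 0.1003×125.57 = 37.7647 per 10 000.
The crude rates (37.11 vs 40.26) would put District 6 higher, but that reflects its income composition; once standardized to a common income structure, District 3 has the higher underlying rate.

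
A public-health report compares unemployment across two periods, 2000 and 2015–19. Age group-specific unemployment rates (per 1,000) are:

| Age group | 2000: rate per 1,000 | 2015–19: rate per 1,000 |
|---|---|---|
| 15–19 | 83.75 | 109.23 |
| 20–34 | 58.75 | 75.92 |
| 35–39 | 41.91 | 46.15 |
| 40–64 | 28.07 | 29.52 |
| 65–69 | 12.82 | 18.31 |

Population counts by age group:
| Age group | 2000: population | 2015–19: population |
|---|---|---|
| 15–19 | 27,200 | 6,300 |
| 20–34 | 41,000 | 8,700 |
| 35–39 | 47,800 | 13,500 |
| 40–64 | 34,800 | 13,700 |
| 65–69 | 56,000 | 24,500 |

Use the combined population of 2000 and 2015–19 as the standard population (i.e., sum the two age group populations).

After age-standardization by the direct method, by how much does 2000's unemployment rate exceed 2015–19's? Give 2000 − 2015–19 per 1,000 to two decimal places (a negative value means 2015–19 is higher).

Combined standard total = 273,500; weights = 0.1225, 0.1817, 0.2241, 0.1773, 0.2943.
2000: 0.1225×83.75 + 0.1817×58.75 + 0.2241×41.91 + 0.1773×28.07 + 0.2943×12.82 = 39.0786 per 1,000.
2015–19: 0.1225×109.23 + 0.1817×75.92 + 0.2241×46.15 + 0.1773×29.52 + 0.2943×18.31 = 48.1430 per 1,000.
Difference = 39.0786 − 48.1430 = -9.0644.

-9.06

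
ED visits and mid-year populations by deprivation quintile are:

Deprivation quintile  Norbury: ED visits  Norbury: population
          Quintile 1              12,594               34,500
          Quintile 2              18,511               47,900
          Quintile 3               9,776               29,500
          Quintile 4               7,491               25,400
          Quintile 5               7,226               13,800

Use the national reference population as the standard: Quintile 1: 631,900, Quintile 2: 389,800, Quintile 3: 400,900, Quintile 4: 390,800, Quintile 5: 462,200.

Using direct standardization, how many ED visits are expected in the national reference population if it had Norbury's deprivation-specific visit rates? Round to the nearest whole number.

Deprivation-specific rates per 1,000 for Norbury: 365.043, 386.451, 331.390, 294.921, 523.623.
Expected ED visits = Σ (standard pop × deprivation-specific rate ÷ 1,000)
= 631,900×365.043/1,000 + 389,800×386.451/1,000 + 400,900×331.390/1,000 + 390,800×294.921/1,000 + 462,200×523.623/1,000
= 230670.97 + 150638.58 + 132854.18 + 115255.23 + 242018.64 = 871437.60.

871438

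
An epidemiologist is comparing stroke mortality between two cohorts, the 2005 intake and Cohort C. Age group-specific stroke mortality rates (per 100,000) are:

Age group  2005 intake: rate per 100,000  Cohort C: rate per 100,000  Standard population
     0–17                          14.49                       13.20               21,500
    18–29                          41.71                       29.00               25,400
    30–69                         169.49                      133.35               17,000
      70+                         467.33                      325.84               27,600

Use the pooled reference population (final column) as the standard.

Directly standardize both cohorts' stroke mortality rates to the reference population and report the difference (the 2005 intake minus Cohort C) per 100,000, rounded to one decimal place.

53.2

Standard total = 91,500; weights = 0.2350, 0.2776, 0.1858, 0.3016.
The 2005 intake: 0.2350×14.49 + 0.2776×41.71 + 0.1858×169.49 + 0.3016×467.33 = 187.4383 per 100,000.
Cohort C: 0.2350×13.20 + 0.2776×29.00 + 0.1858×133.35 + 0.3016×325.84 = 134.2135 per 100,000.
Difference = 187.4383 − 134.2135 = 53.2248.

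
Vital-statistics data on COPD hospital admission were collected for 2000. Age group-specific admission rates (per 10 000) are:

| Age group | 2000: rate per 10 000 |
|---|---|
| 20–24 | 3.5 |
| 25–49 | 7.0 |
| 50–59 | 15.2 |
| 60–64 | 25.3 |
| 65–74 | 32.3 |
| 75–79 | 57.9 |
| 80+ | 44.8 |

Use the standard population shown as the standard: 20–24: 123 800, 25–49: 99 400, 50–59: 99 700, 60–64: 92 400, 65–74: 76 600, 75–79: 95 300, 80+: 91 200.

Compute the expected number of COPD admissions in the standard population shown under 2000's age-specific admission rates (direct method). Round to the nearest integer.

Expected COPD admissions = Σ (standard pop × age-specific rate ÷ 10 000)
= 123 800×3.5/10 000 + 99 400×7.0/10 000 + 99 700×15.2/10 000 + 92 400×25.3/10 000 + 76 600×32.3/10 000 + 95 300×57.9/10 000 + 91 200×44.8/10 000
= 43.33 + 69.58 + 151.54 + 233.77 + 247.42 + 551.79 + 408.58 = 1706.01.

1706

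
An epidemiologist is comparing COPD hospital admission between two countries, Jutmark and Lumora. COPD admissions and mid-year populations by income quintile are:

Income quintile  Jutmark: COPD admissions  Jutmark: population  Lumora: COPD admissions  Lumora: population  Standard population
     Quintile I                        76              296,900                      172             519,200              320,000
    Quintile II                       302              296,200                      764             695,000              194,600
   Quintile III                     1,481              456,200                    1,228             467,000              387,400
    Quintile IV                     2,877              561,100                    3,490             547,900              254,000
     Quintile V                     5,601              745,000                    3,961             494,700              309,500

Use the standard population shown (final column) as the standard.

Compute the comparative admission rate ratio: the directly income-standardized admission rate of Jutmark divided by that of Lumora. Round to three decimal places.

0.951

Income-specific rates per 10,000 for Jutmark: 2.56, 10.20, 32.46, 51.27, 75.18.
For Lumora: 3.31, 10.99, 26.30, 63.70, 80.07.
Standard total = 1,465,500; weights = 0.2184, 0.1328, 0.2643, 0.1733, 0.2112.
Jutmark: 0.2184×2.56 + 0.1328×10.20 + 0.2643×32.46 + 0.1733×51.27 + 0.2112×75.18 = 35.2589 per 10,000.
Lumora: 0.2184×3.31 + 0.1328×10.99 + 0.2643×26.30 + 0.1733×63.70 + 0.2112×80.07 = 37.0840 per 10,000.
Ratio = 35.2589 ÷ 37.0840 = 0.95078.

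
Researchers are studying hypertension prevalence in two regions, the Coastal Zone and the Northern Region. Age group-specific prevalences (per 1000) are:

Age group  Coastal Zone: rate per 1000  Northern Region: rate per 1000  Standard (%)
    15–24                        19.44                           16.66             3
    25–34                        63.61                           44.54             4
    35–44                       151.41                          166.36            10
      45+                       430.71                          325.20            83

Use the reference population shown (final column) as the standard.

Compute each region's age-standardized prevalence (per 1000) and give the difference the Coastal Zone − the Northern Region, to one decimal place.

86.9

Standard weights: 0.03, 0.04, 0.10, 0.83.
The Coastal Zone: 0.0300×19.44 + 0.0400×63.61 + 0.1000×151.41 + 0.8300×430.71 = 375.7579 per 1000.
The Northern Region: 0.0300×16.66 + 0.0400×44.54 + 0.1000×166.36 + 0.8300×325.20 = 288.8334 per 1000.
Difference = 375.7579 − 288.8334 = 86.9245.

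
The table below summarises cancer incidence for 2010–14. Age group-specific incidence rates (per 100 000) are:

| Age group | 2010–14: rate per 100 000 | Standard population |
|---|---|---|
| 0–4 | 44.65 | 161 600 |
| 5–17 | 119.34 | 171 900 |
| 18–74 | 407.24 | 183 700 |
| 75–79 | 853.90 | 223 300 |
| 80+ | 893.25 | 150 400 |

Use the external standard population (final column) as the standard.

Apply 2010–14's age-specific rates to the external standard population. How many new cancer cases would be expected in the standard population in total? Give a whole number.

Expected new cancer cases = Σ (standard pop × age-specific rate ÷ 100 000)
= 161 600×44.65/100 000 + 171 900×119.34/100 000 + 183 700×407.24/100 000 + 223 300×853.90/100 000 + 150 400×893.25/100 000
= 72.15 + 205.15 + 748.10 + 1906.76 + 1343.45 = 4275.61.

4276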